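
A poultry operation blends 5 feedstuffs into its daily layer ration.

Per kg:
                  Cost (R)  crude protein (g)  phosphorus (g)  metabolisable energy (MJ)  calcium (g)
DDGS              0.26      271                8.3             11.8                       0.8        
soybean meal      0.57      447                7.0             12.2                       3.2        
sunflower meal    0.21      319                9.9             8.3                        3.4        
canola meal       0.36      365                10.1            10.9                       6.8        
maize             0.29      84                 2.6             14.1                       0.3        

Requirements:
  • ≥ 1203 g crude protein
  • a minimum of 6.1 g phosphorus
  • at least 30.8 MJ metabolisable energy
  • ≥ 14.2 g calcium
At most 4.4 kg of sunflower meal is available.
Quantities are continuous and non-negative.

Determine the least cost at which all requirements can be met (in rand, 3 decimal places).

R0.849

Set it up as a linear program. Let x1 = kg of DDGS, x2 = kg of soybean meal, x3 = kg of sunflower meal, x4 = kg of canola meal, x5 = kg of maize.
Minimize 0.26x1 + 0.57x2 + 0.21x3 + 0.36x4 + 0.29x5 subject to:
  271x1 + 447x2 + 319x3 + 365x4 + 84x5 ≥ 1203   (crude protein)
  8.3x1 + 7x2 + 9.9x3 + 10.1x4 + 2.6x5 ≥ 6.1   (phosphorus)
  11.8x1 + 12.2x2 + 8.3x3 + 10.9x4 + 14.1x5 ≥ 30.8   (metabolisable energy)
  0.8x1 + 3.2x2 + 3.4x3 + 6.8x4 + 0.3x5 ≥ 14.2   (calcium)
  x3 ≤ 4.4
  x1, x2, x3, x4, x5 ≥ 0.
The optimal basis is {sunflower meal, canola meal}; DDGS, soybean meal, maize drop out. There the crude protein and calcium constraints are tight.
Optimal quantities: sunflower meal = 3.229 kg, canola meal = 0.4736 kg.
Cost = 0.21·3.229 + 0.36·0.4736 = 0.84859.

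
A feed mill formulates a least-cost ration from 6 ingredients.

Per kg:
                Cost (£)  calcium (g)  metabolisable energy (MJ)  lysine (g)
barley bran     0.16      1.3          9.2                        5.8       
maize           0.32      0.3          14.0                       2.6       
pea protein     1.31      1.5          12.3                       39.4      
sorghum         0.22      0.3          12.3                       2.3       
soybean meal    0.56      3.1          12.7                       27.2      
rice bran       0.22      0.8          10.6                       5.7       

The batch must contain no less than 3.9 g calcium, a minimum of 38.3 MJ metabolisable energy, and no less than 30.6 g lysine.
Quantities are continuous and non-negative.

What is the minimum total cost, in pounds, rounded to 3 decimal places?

Let x1 = kg of barley bran, x2 = kg of maize, x3 = kg of pea protein, x4 = kg of sorghum, x5 = kg of soybean meal, x6 = kg of rice bran.
Minimise 0.16x1 + 0.32x2 + 1.31x3 + 0.22x4 + 0.56x5 + 0.22x6 s.t.:
  1.3x1 + 0.3x2 + 1.5x3 + 0.3x4 + 3.1x5 + 0.8x6 ≥ 3.9   (calcium)
  9.2x1 + 14x2 + 12.3x3 + 12.3x4 + 12.7x5 + 10.6x6 ≥ 38.3   (metabolisable energy)
  5.8x1 + 2.6x2 + 39.4x3 + 2.3x4 + 27.2x5 + 5.7x6 ≥ 30.6   (lysine)
  x1, x2, x3, x4, x5, x6 ≥ 0.
At the optimum only barley bran, soybean meal are positive (maize, pea protein, sorghum, rice bran = 0). There the metabolisable energy and lysine constraints are tight.
That vertex is x1 = 3.699, x5 = 0.3363.
Cost = 0.16·3.699 + 0.56·0.3363 = 0.78017.

£0.780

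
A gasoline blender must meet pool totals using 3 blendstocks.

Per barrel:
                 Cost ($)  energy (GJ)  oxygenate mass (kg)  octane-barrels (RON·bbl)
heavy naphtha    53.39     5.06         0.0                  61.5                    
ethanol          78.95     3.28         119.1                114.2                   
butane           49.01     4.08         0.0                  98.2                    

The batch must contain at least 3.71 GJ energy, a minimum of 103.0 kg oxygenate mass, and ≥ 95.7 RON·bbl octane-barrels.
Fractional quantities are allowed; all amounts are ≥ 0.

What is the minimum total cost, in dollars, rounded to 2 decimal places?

Let x1 = barrels of heavy naphtha, x2 = barrels of ethanol, x3 = barrels of butane.
min 53.39x1 + 78.95x2 + 49.01x3 s.t.:
  5.06x1 + 3.28x2 + 4.08x3 ≥ 3.71   (energy)
  119.1x2 ≥ 103   (oxygenate mass)
  61.5x1 + 114.2x2 + 98.2x3 ≥ 95.7   (octane-barrels)
  x1, x2, x3 ≥ 0.
The cheapest feasible vertex uses only heavy naphtha, ethanol; butane is not used. Binding constraints: energy and oxygenate mass.
Optimal quantities: heavy naphtha = 0.1726 barrels, ethanol = 0.8648 barrels.
Hence cost = 53.39·0.1726 + 78.95·0.8648 = $77.4911.

$77.49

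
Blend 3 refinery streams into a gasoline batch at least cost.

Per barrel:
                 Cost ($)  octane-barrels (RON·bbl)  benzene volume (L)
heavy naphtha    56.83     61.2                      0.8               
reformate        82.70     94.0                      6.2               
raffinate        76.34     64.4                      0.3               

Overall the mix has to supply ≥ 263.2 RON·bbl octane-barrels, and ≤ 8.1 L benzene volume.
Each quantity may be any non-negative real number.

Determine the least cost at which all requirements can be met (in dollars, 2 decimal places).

$240.11

Let x1 = barrels of heavy naphtha, x2 = barrels of reformate, x3 = barrels of raffinate.
Minimize 56.83x1 + 82.7x2 + 76.34x3 subject to:
  61.2x1 + 94x2 + 64.4x3 ≥ 263.2   (octane-barrels)
  0.8x1 + 6.2x2 + 0.3x3 ≤ 8.1   (benzene volume)
  x1, x2, x3 ≥ 0.
At the optimum only heavy naphtha, reformate are positive (raffinate = 0). Binding constraints: octane-barrels and benzene volume.
Solving gives x1 = 2.861, x2 = 0.9373.
Objective = 56.83·2.861 + 82.7·0.9373 = 240.1053.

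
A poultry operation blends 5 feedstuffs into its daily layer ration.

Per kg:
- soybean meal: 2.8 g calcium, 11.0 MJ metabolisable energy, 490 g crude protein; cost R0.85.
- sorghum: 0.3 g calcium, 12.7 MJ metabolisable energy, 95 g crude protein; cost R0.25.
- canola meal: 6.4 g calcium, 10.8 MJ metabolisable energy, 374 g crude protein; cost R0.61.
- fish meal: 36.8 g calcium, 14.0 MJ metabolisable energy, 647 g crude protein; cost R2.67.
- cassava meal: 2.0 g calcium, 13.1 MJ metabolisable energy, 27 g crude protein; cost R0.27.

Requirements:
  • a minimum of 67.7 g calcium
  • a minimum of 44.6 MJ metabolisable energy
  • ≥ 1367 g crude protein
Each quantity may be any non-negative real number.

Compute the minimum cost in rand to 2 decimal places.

Treat it as an LP. Let x1 = kg of soybean meal, x2 = kg of sorghum, x3 = kg of canola meal, x4 = kg of fish meal, x5 = kg of cassava meal.
min 0.85x1 + 0.25x2 + 0.61x3 + 2.67x4 + 0.27x5 with:
  2.8x1 + 0.3x2 + 6.4x3 + 36.8x4 + 2x5 ≥ 67.7   (calcium)
  11x1 + 12.7x2 + 10.8x3 + 14x4 + 13.1x5 ≥ 44.6   (metabolisable energy)
  490x1 + 95x2 + 374x3 + 647x4 + 27x5 ≥ 1367   (crude protein)
  x1, x2, x3, x4, x5 ≥ 0.
The minimum-cost mix takes nothing from soybean meal, sorghum — only canola meal, fish meal, cassava meal. The calcium, metabolisable energy, crude protein requirements are met with equality.
So canola meal = 0.7086 kg, fish meal = 1.66 kg, cassava meal = 1.047 kg.
Cost = 0.61·0.7086 + 2.67·1.66 + 0.27·1.047 = 5.1471.

R5.15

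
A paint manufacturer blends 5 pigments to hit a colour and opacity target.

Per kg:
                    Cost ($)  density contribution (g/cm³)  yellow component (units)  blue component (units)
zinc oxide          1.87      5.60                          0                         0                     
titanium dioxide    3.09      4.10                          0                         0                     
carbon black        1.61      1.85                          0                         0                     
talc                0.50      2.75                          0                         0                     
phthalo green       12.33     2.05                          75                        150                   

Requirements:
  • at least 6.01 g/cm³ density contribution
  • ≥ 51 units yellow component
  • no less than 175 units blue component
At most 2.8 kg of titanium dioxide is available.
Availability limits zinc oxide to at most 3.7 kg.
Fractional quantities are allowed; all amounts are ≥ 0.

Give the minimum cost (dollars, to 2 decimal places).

Let x1 = kg of zinc oxide, x2 = kg of titanium dioxide, x3 = kg of carbon black, x4 = kg of talc, x5 = kg of phthalo green.
Minimise 1.87x1 + 3.09x2 + 1.61x3 + 0.5x4 + 12.33x5 subject to:
  5.6x1 + 4.1x2 + 1.85x3 + 2.75x4 + 2.05x5 ≥ 6.01   (density contribution)
  75x5 ≥ 51   (yellow component)
  150x5 ≥ 175   (blue component)
  x2 ≤ 2.8
  x1 ≤ 3.7
  x1, x2, x3, x4, x5 ≥ 0.
The optimal basis is {talc, phthalo green}; zinc oxide, titanium dioxide, carbon black drop out. The density contribution and blue component requirements are met with equality.
Optimal quantities: talc = 1.3158 kg, phthalo green = 1.1667 kg.
Cost = 0.5·1.3158 + 12.33·1.1667 = 15.0433.

$15.04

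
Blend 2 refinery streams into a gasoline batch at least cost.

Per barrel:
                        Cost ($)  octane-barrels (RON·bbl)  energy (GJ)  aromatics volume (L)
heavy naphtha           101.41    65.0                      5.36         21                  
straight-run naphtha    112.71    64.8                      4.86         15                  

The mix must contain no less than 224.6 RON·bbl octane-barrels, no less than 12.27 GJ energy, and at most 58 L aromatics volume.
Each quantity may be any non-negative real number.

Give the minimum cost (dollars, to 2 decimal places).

This is a linear program. Let x1 = barrels of heavy naphtha, x2 = barrels of straight-run naphtha.
Minimise 101.41x1 + 112.71x2 s.t.:
  65x1 + 64.8x2 ≥ 224.6   (octane-barrels)
  5.36x1 + 4.86x2 ≥ 12.27   (energy)
  21x1 + 15x2 ≤ 58   (aromatics volume)
  x1, x2 ≥ 0.
Both inputs are positive at the optimum. The octane-barrels and aromatics volume requirements are met with equality.
Optimal quantities: heavy naphtha = 1.0093 barrels, straight-run naphtha = 2.4536 barrels.
Objective = 101.41·1.0093 + 112.71·2.4536 = 378.8984.

$378.90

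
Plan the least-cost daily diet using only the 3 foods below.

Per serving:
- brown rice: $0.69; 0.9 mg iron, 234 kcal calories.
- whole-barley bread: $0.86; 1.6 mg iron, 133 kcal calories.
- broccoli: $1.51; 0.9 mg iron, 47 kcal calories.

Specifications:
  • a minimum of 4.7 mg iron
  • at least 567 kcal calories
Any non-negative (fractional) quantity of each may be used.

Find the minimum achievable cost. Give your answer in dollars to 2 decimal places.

Set it up as a linear program. Let x1 = servings of brown rice, x2 = servings of whole-barley bread, x3 = servings of broccoli.
Minimise 0.69x1 + 0.86x2 + 1.51x3 s.t.:
  0.9x1 + 1.6x2 + 0.9x3 ≥ 4.7   (iron)
  234x1 + 133x2 + 47x3 ≥ 567   (calories)
  x1, x2, x3 ≥ 0.
The cheapest feasible vertex uses only brown rice, whole-barley bread; broccoli is not used. The iron and calories requirements are met with equality.
Solving gives x1 = 1.108, x2 = 2.314.
Hence cost = 0.69·1.108 + 0.86·2.314 = $2.7546.

$2.75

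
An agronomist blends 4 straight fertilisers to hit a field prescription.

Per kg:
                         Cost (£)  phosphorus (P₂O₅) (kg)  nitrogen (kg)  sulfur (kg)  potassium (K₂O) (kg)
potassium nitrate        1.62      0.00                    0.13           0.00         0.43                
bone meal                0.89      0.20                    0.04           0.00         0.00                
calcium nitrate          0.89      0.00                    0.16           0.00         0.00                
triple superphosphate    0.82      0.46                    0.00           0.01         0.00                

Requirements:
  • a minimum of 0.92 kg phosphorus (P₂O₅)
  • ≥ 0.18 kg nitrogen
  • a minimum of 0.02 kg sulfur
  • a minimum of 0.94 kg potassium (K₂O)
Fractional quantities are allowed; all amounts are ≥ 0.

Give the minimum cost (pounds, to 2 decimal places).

£5.18

Treat it as an LP. Let x1 = kg of potassium nitrate, x2 = kg of bone meal, x3 = kg of calcium nitrate, x4 = kg of triple superphosphate.
Minimise 1.62x1 + 0.89x2 + 0.89x3 + 0.82x4 subject to:
  0.2x2 + 0.46x4 ≥ 0.92   (phosphorus (P₂O₅))
  0.13x1 + 0.04x2 + 0.16x3 ≥ 0.18   (nitrogen)
  0.01x4 ≥ 0.02   (sulfur)
  0.43x1 ≥ 0.94   (potassium (K₂O))
  x1, x2, x3, x4 ≥ 0.
The cheapest feasible vertex uses only potassium nitrate, triple superphosphate; bone meal, calcium nitrate are not used. There the phosphorus (P₂O₅), sulfur, potassium (K₂O) constraints are tight.
Optimal quantities: potassium nitrate = 2.186 kg, triple superphosphate = 2 kg.
Total cost: 1.62·2.186 + 0.82·2 = 5.1813.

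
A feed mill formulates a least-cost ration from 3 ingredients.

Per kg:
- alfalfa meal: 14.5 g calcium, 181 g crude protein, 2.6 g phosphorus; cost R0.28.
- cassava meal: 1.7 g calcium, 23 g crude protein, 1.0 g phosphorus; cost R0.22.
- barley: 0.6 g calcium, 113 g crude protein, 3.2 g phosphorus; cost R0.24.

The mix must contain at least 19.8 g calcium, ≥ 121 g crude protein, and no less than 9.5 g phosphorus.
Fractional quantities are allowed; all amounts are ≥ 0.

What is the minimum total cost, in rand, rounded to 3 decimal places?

Treat it as an LP. Let x1 = kg of alfalfa meal, x2 = kg of cassava meal, x3 = kg of barley.
min 0.28x1 + 0.22x2 + 0.24x3 with:
  14.5x1 + 1.7x2 + 0.6x3 ≥ 19.8   (calcium)
  181x1 + 23x2 + 113x3 ≥ 121   (crude protein)
  2.6x1 + 1x2 + 3.2x3 ≥ 9.5   (phosphorus)
  x1, x2, x3 ≥ 0.
The optimal basis is {alfalfa meal, barley}; cassava meal drops out. There the calcium and phosphorus constraints are tight.
So alfalfa meal = 1.286 kg, barley = 1.924 kg.
Hence cost = 0.28·1.286 + 0.24·1.924 = R0.82184.

R0.822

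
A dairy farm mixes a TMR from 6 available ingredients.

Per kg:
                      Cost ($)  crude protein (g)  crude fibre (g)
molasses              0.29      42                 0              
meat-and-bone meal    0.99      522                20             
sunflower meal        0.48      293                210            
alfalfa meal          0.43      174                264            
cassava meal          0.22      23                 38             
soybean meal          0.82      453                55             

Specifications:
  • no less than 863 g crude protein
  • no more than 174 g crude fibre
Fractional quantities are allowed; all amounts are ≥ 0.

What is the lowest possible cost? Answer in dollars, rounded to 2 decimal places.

$1.54

Let x1 = kg of molasses, x2 = kg of meat-and-bone meal, x3 = kg of sunflower meal, x4 = kg of alfalfa meal, x5 = kg of cassava meal, x6 = kg of soybean meal.
Minimize 0.29x1 + 0.99x2 + 0.48x3 + 0.43x4 + 0.22x5 + 0.82x6 s.t.:
  42x1 + 522x2 + 293x3 + 174x4 + 23x5 + 453x6 ≥ 863   (crude protein)
  20x2 + 210x3 + 264x4 + 38x5 + 55x6 ≤ 174   (crude fibre)
  x1, x2, x3, x4, x5, x6 ≥ 0.
At the optimum only sunflower meal, soybean meal are positive (molasses, meat-and-bone meal, alfalfa meal, cassava meal = 0). The crude protein and crude fibre requirements are met with equality.
Solving gives x3 = 0.3968, x6 = 1.648.
Hence cost = 0.48·0.3968 + 0.82·1.648 = $1.5418.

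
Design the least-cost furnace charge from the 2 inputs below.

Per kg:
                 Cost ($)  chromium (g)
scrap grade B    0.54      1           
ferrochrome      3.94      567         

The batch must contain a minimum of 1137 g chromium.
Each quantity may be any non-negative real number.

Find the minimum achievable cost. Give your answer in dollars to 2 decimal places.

$7.90

Let x1 = kg of scrap grade B, x2 = kg of ferrochrome.
Minimize 0.54x1 + 3.94x2 with:
  1x1 + 567x2 ≥ 1137   (chromium)
  x1, x2 ≥ 0.
The cheapest feasible vertex uses only ferrochrome; scrap grade B is not used. Binding constraint: chromium.
Optimal quantities: ferrochrome = 2.005 kg.
Objective = 3.94·2.005 = 7.8997.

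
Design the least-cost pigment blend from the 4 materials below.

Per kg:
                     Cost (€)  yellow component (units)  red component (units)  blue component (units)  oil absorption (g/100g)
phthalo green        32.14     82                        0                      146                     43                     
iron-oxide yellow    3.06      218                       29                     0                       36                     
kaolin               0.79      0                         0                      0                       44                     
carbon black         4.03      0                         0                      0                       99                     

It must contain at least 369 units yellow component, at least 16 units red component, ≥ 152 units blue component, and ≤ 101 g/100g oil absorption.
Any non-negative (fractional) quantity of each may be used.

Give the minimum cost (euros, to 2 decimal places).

Let x1 = kg of phthalo green, x2 = kg of iron-oxide yellow, x3 = kg of kaolin, x4 = kg of carbon black.
Minimise 32.14x1 + 3.06x2 + 0.79x3 + 4.03x4 s.t.:
  82x1 + 218x2 ≥ 369   (yellow component)
  29x2 ≥ 16   (red component)
  146x1 ≥ 152   (blue component)
  43x1 + 36x2 + 44x3 + 99x4 ≤ 101   (oil absorption)
  x1, x2, x3, x4 ≥ 0.
The cheapest feasible vertex uses only phthalo green, iron-oxide yellow; kaolin, carbon black are not used. There the yellow component and blue component constraints are tight.
Solving gives x1 = 1.041, x2 = 1.301.
Objective = 32.14·1.041 + 3.06·1.301 = 37.4388.

€37.44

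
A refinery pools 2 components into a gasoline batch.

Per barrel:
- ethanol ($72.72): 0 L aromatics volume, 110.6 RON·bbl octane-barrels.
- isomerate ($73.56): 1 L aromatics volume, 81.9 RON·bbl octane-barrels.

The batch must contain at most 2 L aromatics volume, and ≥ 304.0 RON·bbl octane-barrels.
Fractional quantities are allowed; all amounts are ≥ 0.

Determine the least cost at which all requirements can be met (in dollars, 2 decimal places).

$199.88

This is a linear program. Let x1 = barrels of ethanol, x2 = barrels of isomerate.
Minimise 72.72x1 + 73.56x2 subject to:
  1x2 ≤ 2   (aromatics volume)
  110.6x1 + 81.9x2 ≥ 304   (octane-barrels)
  x1, x2 ≥ 0.
The minimum-cost mix takes nothing from isomerate — only ethanol. The octane-barrels requirement is met with equality.
That vertex is x1 = 2.7486.
Objective = 72.72·2.7486 = 199.8782.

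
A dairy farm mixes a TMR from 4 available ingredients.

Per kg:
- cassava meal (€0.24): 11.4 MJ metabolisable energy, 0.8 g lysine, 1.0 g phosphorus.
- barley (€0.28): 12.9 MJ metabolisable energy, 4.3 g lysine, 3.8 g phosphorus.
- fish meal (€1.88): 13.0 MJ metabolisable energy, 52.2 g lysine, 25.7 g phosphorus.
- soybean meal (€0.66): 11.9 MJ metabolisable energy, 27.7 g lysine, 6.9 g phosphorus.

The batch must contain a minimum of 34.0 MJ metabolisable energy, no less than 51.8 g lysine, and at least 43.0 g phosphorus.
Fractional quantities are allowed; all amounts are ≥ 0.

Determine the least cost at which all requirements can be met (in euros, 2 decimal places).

€3.15

Let x1 = kg of cassava meal, x2 = kg of barley, x3 = kg of fish meal, x4 = kg of soybean meal.
Minimise 0.24x1 + 0.28x2 + 1.88x3 + 0.66x4 s.t.:
  11.4x1 + 12.9x2 + 13x3 + 11.9x4 ≥ 34   (metabolisable energy)
  0.8x1 + 4.3x2 + 52.2x3 + 27.7x4 ≥ 51.8   (lysine)
  1x1 + 3.8x2 + 25.7x3 + 6.9x4 ≥ 43   (phosphorus)
  x1, x2, x3, x4 ≥ 0.
At the optimum only barley, fish meal are positive (cassava meal, soybean meal = 0). Binding constraints: metabolisable energy and phosphorus.
So barley = 1.116 kg, fish meal = 1.508 kg.
Total cost: 0.28·1.116 + 1.88·1.508 = 3.1475.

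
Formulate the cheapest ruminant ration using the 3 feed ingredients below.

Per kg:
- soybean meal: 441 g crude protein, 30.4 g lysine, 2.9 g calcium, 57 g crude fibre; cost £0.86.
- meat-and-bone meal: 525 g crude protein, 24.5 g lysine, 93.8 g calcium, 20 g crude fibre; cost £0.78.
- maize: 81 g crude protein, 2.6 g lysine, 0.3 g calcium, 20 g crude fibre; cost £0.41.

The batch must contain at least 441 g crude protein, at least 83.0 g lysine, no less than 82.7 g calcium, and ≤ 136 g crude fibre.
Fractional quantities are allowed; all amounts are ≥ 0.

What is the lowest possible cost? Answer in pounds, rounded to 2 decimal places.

£2.42

This is a linear program. Let x1 = kg of soybean meal, x2 = kg of meat-and-bone meal, x3 = kg of maize.
Minimize 0.86x1 + 0.78x2 + 0.41x3 with:
  441x1 + 525x2 + 81x3 ≥ 441   (crude protein)
  30.4x1 + 24.5x2 + 2.6x3 ≥ 83   (lysine)
  2.9x1 + 93.8x2 + 0.3x3 ≥ 82.7   (calcium)
  57x1 + 20x2 + 20x3 ≤ 136   (crude fibre)
  x1, x2, x3 ≥ 0.
The optimal basis is {soybean meal, meat-and-bone meal}; maize drops out. The lysine and calcium requirements are met with equality.
That vertex is x1 = 2.071, x2 = 0.8176.
Objective = 0.86·2.071 + 0.78·0.8176 = 2.4188.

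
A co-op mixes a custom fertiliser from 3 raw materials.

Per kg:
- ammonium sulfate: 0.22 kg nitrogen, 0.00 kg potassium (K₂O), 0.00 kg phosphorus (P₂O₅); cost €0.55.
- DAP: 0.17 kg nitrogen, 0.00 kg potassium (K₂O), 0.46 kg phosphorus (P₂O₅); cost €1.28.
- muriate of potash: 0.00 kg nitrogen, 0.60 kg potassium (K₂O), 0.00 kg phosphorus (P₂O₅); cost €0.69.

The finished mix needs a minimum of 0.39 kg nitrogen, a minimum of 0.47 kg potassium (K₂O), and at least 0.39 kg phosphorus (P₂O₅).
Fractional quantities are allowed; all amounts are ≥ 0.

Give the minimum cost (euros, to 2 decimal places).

€2.24

This is a linear program. Let x1 = kg of ammonium sulfate, x2 = kg of DAP, x3 = kg of muriate of potash.
Minimize 0.55x1 + 1.28x2 + 0.69x3 with:
  0.22x1 + 0.17x2 ≥ 0.39   (nitrogen)
  0.6x3 ≥ 0.47   (potassium (K₂O))
  0.46x2 ≥ 0.39   (phosphorus (P₂O₅))
  x1, x2, x3 ≥ 0.
All 3 inputs are positive at the optimum. The nitrogen, potassium (K₂O), phosphorus (P₂O₅) requirements are met with equality.
That vertex is x1 = 1.118, x2 = 0.8478, x3 = 0.7833.
Objective = 0.55·1.118 + 1.28·0.8478 + 0.69·0.7833 = 2.2406.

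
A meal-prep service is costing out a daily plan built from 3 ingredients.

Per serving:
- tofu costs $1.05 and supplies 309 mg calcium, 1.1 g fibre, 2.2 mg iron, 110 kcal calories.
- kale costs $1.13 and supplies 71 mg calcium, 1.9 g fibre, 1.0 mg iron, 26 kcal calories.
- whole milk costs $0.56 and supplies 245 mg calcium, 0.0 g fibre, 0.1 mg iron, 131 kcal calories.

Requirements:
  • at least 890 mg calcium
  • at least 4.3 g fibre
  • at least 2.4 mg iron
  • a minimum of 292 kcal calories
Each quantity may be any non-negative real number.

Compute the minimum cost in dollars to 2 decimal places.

Let x1 = servings of tofu, x2 = servings of kale, x3 = servings of whole milk.
Minimize 1.05x1 + 1.13x2 + 0.56x3 with:
  309x1 + 71x2 + 245x3 ≥ 890   (calcium)
  1.1x1 + 1.9x2 ≥ 4.3   (fibre)
  2.2x1 + 1x2 + 0.1x3 ≥ 2.4   (iron)
  110x1 + 26x2 + 131x3 ≥ 292   (calories)
  x1, x2, x3 ≥ 0.
At the optimum only tofu, kale are positive (whole milk = 0). The calcium and fibre requirements are met with equality.
That vertex is x1 = 2.722, x2 = 0.687.
Hence cost = 1.05·2.722 + 1.13·0.687 = $3.6344.

$3.63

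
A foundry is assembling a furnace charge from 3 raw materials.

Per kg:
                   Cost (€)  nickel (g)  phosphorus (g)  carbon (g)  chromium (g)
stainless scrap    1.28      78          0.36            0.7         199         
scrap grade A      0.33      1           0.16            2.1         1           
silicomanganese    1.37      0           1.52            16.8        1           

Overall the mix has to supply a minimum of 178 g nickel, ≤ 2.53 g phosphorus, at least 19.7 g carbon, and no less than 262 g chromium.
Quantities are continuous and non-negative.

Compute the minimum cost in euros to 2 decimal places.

Let x1 = kg of stainless scrap, x2 = kg of scrap grade A, x3 = kg of silicomanganese.
Minimise 1.28x1 + 0.33x2 + 1.37x3 with:
  78x1 + 1x2 ≥ 178   (nickel)
  0.36x1 + 0.16x2 + 1.52x3 ≤ 2.53   (phosphorus)
  0.7x1 + 2.1x2 + 16.8x3 ≥ 19.7   (carbon)
  199x1 + 1x2 + 1x3 ≥ 262   (chromium)
  x1, x2, x3 ≥ 0.
The optimal basis is {stainless scrap, silicomanganese}; scrap grade A drops out. The nickel and carbon requirements are met with equality.
So stainless scrap = 2.282 kg, silicomanganese = 1.078 kg.
Cost = 1.28·2.282 + 1.37·1.078 = 4.3978.

€4.40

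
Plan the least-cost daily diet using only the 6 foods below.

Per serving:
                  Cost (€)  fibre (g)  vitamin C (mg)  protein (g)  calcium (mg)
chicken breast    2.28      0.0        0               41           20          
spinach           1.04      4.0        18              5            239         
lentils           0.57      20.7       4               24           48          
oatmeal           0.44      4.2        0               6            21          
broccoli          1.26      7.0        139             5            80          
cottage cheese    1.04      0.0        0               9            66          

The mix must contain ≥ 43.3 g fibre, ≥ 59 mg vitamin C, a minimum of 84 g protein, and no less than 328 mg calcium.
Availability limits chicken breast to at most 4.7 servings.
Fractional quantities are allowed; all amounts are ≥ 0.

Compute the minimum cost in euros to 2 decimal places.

€2.85

Let x1 = servings of chicken breast, x2 = servings of spinach, x3 = servings of lentils, x4 = servings of oatmeal, x5 = servings of broccoli, x6 = servings of cottage cheese.
Minimize 2.28x1 + 1.04x2 + 0.57x3 + 0.44x4 + 1.26x5 + 1.04x6 s.t.:
  4x2 + 20.7x3 + 4.2x4 + 7x5 ≥ 43.3   (fibre)
  18x2 + 4x3 + 139x5 ≥ 59   (vitamin C)
  41x1 + 5x2 + 24x3 + 6x4 + 5x5 + 9x6 ≥ 84   (protein)
  20x1 + 239x2 + 48x3 + 21x4 + 80x5 + 66x6 ≥ 328   (calcium)
  x1 ≤ 4.7
  x1, x2, x3, x4, x5, x6 ≥ 0.
The minimum-cost mix takes nothing from chicken breast, oatmeal, cottage cheese — only spinach, lentils, broccoli. The vitamin C, protein, calcium requirements are met with equality.
Solving gives x2 = 0.6228, x3 = 3.319, x5 = 0.2483.
Cost = 1.04·0.6228 + 0.57·3.319 + 1.26·0.2483 = 2.8524.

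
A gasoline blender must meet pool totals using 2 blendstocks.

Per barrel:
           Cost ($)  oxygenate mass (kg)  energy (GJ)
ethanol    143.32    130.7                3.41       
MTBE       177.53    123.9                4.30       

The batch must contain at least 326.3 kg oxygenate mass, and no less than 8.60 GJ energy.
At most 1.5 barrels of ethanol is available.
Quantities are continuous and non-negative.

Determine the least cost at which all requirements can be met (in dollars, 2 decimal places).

$401.61

Let x1 = barrels of ethanol, x2 = barrels of MTBE.
Minimize 143.32x1 + 177.53x2 subject to:
  130.7x1 + 123.9x2 ≥ 326.3   (oxygenate mass)
  3.41x1 + 4.3x2 ≥ 8.6   (energy)
  x1 ≤ 1.5
  x1, x2 ≥ 0.
Both inputs are positive at the optimum. The oxygenate mass and the ethanol cap requirements are met with equality.
That vertex is x1 = 1.5, x2 = 1.05125.
Hence cost = 143.32·1.5 + 177.53·1.05125 = $401.6084.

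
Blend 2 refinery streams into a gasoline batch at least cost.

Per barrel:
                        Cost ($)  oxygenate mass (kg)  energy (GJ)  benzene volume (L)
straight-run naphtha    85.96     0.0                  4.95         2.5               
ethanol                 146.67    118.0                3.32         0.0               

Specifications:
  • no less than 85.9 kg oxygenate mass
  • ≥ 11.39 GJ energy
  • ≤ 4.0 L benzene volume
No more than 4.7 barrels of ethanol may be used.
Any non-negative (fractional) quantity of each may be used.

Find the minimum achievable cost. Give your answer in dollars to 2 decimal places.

Let x1 = barrels of straight-run naphtha, x2 = barrels of ethanol.
Minimize 85.96x1 + 146.67x2 with:
  118x2 ≥ 85.9   (oxygenate mass)
  4.95x1 + 3.32x2 ≥ 11.39   (energy)
  2.5x1 ≤ 4   (benzene volume)
  x2 ≤ 4.7
  x1, x2 ≥ 0.
Both inputs are positive at the optimum. Binding constraints: energy and benzene volume.
So straight-run naphtha = 1.6 barrels, ethanol = 1.04518 barrels.
Cost = 85.96·1.6 + 146.67·1.04518 = 290.8326.

$290.83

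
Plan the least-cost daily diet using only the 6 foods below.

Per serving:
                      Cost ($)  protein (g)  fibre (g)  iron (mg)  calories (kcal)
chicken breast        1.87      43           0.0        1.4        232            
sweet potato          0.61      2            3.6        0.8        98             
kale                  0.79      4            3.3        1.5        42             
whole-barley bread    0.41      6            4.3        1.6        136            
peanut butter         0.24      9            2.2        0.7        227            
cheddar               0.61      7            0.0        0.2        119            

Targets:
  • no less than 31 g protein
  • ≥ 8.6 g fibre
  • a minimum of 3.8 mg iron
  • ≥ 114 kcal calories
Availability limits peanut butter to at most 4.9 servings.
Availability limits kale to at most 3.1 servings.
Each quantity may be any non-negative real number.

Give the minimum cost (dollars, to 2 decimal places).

Set it up as a linear program. Let x1 = servings of chicken breast, x2 = servings of sweet potato, x3 = servings of kale, x4 = servings of whole-barley bread, x5 = servings of peanut butter, x6 = servings of cheddar.
Minimize 1.87x1 + 0.61x2 + 0.79x3 + 0.41x4 + 0.24x5 + 0.61x6 subject to:
  43x1 + 2x2 + 4x3 + 6x4 + 9x5 + 7x6 ≥ 31   (protein)
  3.6x2 + 3.3x3 + 4.3x4 + 2.2x5 ≥ 8.6   (fibre)
  1.4x1 + 0.8x2 + 1.5x3 + 1.6x4 + 0.7x5 + 0.2x6 ≥ 3.8   (iron)
  232x1 + 98x2 + 42x3 + 136x4 + 227x5 + 119x6 ≥ 114   (calories)
  x5 ≤ 4.9
  x3 ≤ 3.1
  x1, x2, x3, x4, x5, x6 ≥ 0.
The cheapest feasible vertex uses only whole-barley bread, peanut butter; chicken breast, sweet potato, kale, cheddar are not used. Binding constraints: protein and iron.
That vertex is x4 = 1.225, x5 = 2.627.
Hence cost = 0.41·1.225 + 0.24·2.627 = $1.1327.

$1.13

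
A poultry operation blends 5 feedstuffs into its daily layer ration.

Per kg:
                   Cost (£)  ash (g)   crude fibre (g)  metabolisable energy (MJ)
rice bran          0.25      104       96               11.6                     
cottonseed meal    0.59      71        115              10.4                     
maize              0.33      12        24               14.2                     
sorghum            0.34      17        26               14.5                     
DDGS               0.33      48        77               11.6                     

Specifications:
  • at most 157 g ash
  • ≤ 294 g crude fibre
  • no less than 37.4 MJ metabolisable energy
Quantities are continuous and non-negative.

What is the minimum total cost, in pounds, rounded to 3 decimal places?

£0.843

Treat it as an LP. Let x1 = kg of rice bran, x2 = kg of cottonseed meal, x3 = kg of maize, x4 = kg of sorghum, x5 = kg of DDGS.
Minimize 0.25x1 + 0.59x2 + 0.33x3 + 0.34x4 + 0.33x5 s.t.:
  104x1 + 71x2 + 12x3 + 17x4 + 48x5 ≤ 157   (ash)
  96x1 + 115x2 + 24x3 + 26x4 + 77x5 ≤ 294   (crude fibre)
  11.6x1 + 10.4x2 + 14.2x3 + 14.5x4 + 11.6x5 ≥ 37.4   (metabolisable energy)
  x1, x2, x3, x4, x5 ≥ 0.
The minimum-cost mix takes nothing from cottonseed meal, sorghum, DDGS — only rice bran, maize. There the ash and metabolisable energy constraints are tight.
Optimal quantities: rice bran = 1.331 kg, maize = 1.546 kg.
Hence cost = 0.25·1.331 + 0.33·1.546 = £0.84293.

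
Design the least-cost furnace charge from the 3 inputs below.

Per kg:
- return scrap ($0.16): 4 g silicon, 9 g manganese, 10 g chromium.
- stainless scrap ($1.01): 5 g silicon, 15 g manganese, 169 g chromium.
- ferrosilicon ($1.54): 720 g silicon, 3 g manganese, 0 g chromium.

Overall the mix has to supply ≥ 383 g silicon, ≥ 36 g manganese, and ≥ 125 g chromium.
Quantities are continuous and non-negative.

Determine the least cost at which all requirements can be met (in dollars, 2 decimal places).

$1.82

Treat it as an LP. Let x1 = kg of return scrap, x2 = kg of stainless scrap, x3 = kg of ferrosilicon.
Minimise 0.16x1 + 1.01x2 + 1.54x3 subject to:
  4x1 + 5x2 + 720x3 ≥ 383   (silicon)
  9x1 + 15x2 + 3x3 ≥ 36   (manganese)
  10x1 + 169x2 ≥ 125   (chromium)
  x1, x2, x3 ≥ 0.
All 3 inputs are positive at the optimum. The silicon, manganese, chromium requirements are met with equality.
Solving gives x1 = 2.881, x2 = 0.5692, x3 = 0.512.
Total cost: 0.16·2.881 + 1.01·0.5692 + 1.54·0.512 = 1.8243.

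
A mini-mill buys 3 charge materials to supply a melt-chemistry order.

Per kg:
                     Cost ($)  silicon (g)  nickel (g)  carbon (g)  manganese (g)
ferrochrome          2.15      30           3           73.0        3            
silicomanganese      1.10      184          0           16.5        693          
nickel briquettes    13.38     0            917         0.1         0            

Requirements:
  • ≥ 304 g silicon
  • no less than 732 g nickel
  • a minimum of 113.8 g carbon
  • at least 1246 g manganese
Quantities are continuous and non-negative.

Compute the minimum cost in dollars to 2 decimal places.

$15.08

Treat it as an LP. Let x1 = kg of ferrochrome, x2 = kg of silicomanganese, x3 = kg of nickel briquettes.
min 2.15x1 + 1.1x2 + 13.38x3 subject to:
  30x1 + 184x2 ≥ 304   (silicon)
  3x1 + 917x3 ≥ 732   (nickel)
  73x1 + 16.5x2 + 0.1x3 ≥ 113.8   (carbon)
  3x1 + 693x2 ≥ 1246   (manganese)
  x1, x2, x3 ≥ 0.
All 3 inputs are positive at the optimum. There the nickel, carbon, manganese constraints are tight.
Optimal quantities: ferrochrome = 1.153 kg, silicomanganese = 1.793 kg, nickel briquettes = 0.7945 kg.
Hence cost = 2.15·1.153 + 1.1·1.793 + 13.38·0.7945 = $15.0817.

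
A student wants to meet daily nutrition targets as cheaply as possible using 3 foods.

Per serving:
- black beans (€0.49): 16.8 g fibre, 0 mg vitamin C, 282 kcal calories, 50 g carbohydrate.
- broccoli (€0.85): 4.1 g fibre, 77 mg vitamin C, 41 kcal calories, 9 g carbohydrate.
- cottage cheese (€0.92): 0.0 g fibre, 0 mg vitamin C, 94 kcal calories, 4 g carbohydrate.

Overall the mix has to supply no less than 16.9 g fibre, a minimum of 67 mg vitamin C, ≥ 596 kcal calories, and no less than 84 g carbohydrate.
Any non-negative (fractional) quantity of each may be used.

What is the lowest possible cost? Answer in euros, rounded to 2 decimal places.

Let x1 = servings of black beans, x2 = servings of broccoli, x3 = servings of cottage cheese.
min 0.49x1 + 0.85x2 + 0.92x3 subject to:
  16.8x1 + 4.1x2 ≥ 16.9   (fibre)
  77x2 ≥ 67   (vitamin C)
  282x1 + 41x2 + 94x3 ≥ 596   (calories)
  50x1 + 9x2 + 4x3 ≥ 84   (carbohydrate)
  x1, x2, x3 ≥ 0.
The cheapest feasible vertex uses only black beans, broccoli; cottage cheese is not used. The vitamin C and calories requirements are met with equality.
Solving gives x1 = 1.987, x2 = 0.8701.
Hence cost = 0.49·1.987 + 0.85·0.8701 = €1.7132.

€1.71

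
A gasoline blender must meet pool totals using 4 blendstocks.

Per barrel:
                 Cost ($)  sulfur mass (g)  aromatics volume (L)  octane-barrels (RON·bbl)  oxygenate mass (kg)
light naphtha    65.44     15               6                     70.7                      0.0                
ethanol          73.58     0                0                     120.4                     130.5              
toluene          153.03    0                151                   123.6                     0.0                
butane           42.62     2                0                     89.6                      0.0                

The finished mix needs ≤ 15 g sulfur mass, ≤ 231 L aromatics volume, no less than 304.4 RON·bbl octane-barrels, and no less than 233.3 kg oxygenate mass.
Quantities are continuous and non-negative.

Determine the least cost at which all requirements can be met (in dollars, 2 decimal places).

Treat it as an LP. Let x1 = barrels of light naphtha, x2 = barrels of ethanol, x3 = barrels of toluene, x4 = barrels of butane.
Minimize 65.44x1 + 73.58x2 + 153.03x3 + 42.62x4 subject to:
  15x1 + 2x4 ≤ 15   (sulfur mass)
  6x1 + 151x3 ≤ 231   (aromatics volume)
  70.7x1 + 120.4x2 + 123.6x3 + 89.6x4 ≥ 304.4   (octane-barrels)
  130.5x2 ≥ 233.3   (oxygenate mass)
  x1, x2, x3, x4 ≥ 0.
At the optimum only ethanol, butane are positive (light naphtha, toluene = 0). The octane-barrels and oxygenate mass requirements are met with equality.
Optimal quantities: ethanol = 1.7877 barrels, butane = 0.99505 barrels.
Objective = 73.58·1.7877 + 42.62·0.99505 = 173.9480.

$173.95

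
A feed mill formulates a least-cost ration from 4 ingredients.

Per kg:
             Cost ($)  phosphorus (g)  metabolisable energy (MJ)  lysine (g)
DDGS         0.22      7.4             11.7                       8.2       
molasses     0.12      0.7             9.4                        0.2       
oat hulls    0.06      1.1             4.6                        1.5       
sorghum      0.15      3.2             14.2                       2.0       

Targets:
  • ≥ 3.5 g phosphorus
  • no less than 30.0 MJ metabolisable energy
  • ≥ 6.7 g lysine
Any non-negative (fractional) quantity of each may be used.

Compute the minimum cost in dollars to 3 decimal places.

$0.350

Set it up as a linear program. Let x1 = kg of DDGS, x2 = kg of molasses, x3 = kg of oat hulls, x4 = kg of sorghum.
Minimise 0.22x1 + 0.12x2 + 0.06x3 + 0.15x4 s.t.:
  7.4x1 + 0.7x2 + 1.1x3 + 3.2x4 ≥ 3.5   (phosphorus)
  11.7x1 + 9.4x2 + 4.6x3 + 14.2x4 ≥ 30   (metabolisable energy)
  8.2x1 + 0.2x2 + 1.5x3 + 2x4 ≥ 6.7   (lysine)
  x1, x2, x3, x4 ≥ 0.
The cheapest feasible vertex uses only oat hulls, sorghum; DDGS, molasses are not used. Binding constraints: metabolisable energy and lysine.
Optimal quantities: oat hulls = 2.904 kg, sorghum = 1.172 kg.
Total cost: 0.06·2.904 + 0.15·1.172 = 0.35004.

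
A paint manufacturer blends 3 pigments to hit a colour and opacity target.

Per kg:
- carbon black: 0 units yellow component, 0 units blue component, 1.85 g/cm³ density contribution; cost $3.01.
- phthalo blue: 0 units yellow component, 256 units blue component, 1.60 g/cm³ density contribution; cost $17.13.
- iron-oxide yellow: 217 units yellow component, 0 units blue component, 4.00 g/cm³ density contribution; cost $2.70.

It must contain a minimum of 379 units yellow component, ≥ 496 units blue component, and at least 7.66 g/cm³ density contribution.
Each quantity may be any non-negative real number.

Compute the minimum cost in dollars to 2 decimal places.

Set it up as a linear program. Let x1 = kg of carbon black, x2 = kg of phthalo blue, x3 = kg of iron-oxide yellow.
Minimise 3.01x1 + 17.13x2 + 2.7x3 subject to:
  217x3 ≥ 379   (yellow component)
  256x2 ≥ 496   (blue component)
  1.85x1 + 1.6x2 + 4x3 ≥ 7.66   (density contribution)
  x1, x2, x3 ≥ 0.
The optimal basis is {phthalo blue, iron-oxide yellow}; carbon black drops out. There the yellow component and blue component constraints are tight.
Optimal quantities: phthalo blue = 1.938 kg, iron-oxide yellow = 1.747 kg.
Hence cost = 17.13·1.938 + 2.7·1.747 = $37.9148.

$37.91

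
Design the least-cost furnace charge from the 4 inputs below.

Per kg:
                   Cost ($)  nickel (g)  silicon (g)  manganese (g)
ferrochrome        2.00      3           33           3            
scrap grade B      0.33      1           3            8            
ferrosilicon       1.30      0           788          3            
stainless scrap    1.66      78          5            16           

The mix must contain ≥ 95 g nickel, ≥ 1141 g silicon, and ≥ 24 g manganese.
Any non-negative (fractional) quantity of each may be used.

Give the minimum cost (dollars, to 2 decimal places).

$3.90

Let x1 = kg of ferrochrome, x2 = kg of scrap grade B, x3 = kg of ferrosilicon, x4 = kg of stainless scrap.
min 2x1 + 0.33x2 + 1.3x3 + 1.66x4 subject to:
  3x1 + 1x2 + 78x4 ≥ 95   (nickel)
  33x1 + 3x2 + 788x3 + 5x4 ≥ 1141   (silicon)
  3x1 + 8x2 + 3x3 + 16x4 ≥ 24   (manganese)
  x1, x2, x3, x4 ≥ 0.
The cheapest feasible vertex uses only scrap grade B, ferrosilicon, stainless scrap; ferrochrome is not used. Binding constraints: nickel, silicon, manganese.
Optimal quantities: scrap grade B = 0.02468 kg, ferrosilicon = 1.44 kg, stainless scrap = 1.218 kg.
Total cost: 0.33·0.02468 + 1.3·1.44 + 1.66·1.218 = 3.9020.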